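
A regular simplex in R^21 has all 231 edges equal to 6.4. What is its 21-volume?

V_21 = √(22) · 6.4^21 / (21! · 2^(21/2)) ≈ 5.39302e-06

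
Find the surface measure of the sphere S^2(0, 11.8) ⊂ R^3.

|∂B_3(11.8)| = 4πr² = 4π·(11.8)² ≈ 1749.74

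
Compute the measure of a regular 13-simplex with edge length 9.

Volume = 9^13 · √(14/2^13) / 13! ≈ 16.8749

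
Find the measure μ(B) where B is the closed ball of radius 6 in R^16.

The n-ball volume is π^(n/2)·r^n/Γ(n/2+1). With n=16, r=6: V = 2448880128·π^8/35 ≈ 6.63894e+11.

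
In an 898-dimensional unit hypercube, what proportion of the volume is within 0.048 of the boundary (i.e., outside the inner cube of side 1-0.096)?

The inner cube has side 1-2·0.048 = 0.904 and volume (0.904)^898 ≈ 4.358e-40, so the shell holds 1 - 4.358e-40 of the volume.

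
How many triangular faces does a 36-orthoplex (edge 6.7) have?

f_2(36-orthoplex) = 2^3 · (36 choose 3) = 57120.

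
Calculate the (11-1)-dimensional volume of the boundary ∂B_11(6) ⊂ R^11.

The surface area of an n-ball is 2π^(n/2) r^(n-1) / Γ(n/2). For n=11, r=6: 143327232·π^5/35 ≈ 1.25317e+09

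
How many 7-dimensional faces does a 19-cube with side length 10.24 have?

Choose 7 of 19 axes to span the face (C(19,7) = 50388 ways), then fix each of the remaining 12 coordinates at one of its two extreme values (2^12 = 4096 ways): 50388·4096 = 206389248.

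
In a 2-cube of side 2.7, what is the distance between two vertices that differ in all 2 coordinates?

The space diagonal of an n-cube of side s is s√n. Here 2.7·√2 ≈ 3.81838.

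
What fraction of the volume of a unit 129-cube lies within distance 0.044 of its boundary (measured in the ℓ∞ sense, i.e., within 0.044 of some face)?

Shell fraction = 1 - (1-0.088)^129 ≈ 0.999993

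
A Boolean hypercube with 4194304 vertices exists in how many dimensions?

n = log_2(4194304) = 22.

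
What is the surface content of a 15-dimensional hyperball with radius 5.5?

S_15(5.5) = 2·π^(15/2)·(5.5)^14 / Γ(15/2) = 34522712143931·π^7/786240 ≈ 1.32617e+11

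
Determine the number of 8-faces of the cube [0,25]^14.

Number of 8-faces = C(14,8) · 2^(14-8) = 3003 · 64 = 192192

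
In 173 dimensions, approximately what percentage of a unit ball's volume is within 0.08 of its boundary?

1 - (1-0.08)^173 ≈ 0.9999994564 ≈ 99.999946%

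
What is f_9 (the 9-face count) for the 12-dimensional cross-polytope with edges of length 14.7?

Number of 9-faces = 2^(9+1) · C(12,9+1) = 1024 · 66 = 67584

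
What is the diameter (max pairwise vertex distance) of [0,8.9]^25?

Diagonal = √25 · 8.9 = 44.5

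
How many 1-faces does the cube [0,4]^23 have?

An n-cube has n·2^(n-1) edges. With n = 23: 23·4194304 = 96468992.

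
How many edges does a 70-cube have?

The 70-cube has n·2^(n-1) = 70·2^69 = 70·590295810358705651712 = 41320706725109395619840 edges.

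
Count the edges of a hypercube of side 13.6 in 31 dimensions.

An n-cube has n·2^(n-1) edges. With n = 31: 31·1073741824 = 33285996544.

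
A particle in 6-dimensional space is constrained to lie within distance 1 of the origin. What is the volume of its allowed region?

V = π^3/6 ≈ 5.16771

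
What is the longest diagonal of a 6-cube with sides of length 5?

The space diagonal of an n-cube of side s is s√n. Here 5·√6 ≈ 12.2474.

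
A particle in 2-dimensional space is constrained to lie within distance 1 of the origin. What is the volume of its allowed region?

Volume = π^{2/2}·(1)^2/Γ(2) = π ≈ 3.14159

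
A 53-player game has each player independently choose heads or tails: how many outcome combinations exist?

Number of vertices = 2^53 = 9007199254740992.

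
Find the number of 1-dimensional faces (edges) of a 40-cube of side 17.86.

Each of the 2^40 = 1099511627776 vertices has degree 40; total edges = 40·2^40/2 = 21990232555520.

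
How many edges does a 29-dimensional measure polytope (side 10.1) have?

Number of 1-faces = C(29,1)·2^(29-1) = 29·268435456 = 7784628224.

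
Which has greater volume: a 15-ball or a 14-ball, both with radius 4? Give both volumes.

V_15(4.0) ≈ 4.09572e+08. V_14(4.0) ≈ 1.60864e+08. The 15-ball is larger.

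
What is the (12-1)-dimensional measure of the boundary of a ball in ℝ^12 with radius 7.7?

S_12(7.7) = 2·π^(12/2)·(7.7)^11 / Γ(12/2) ≈ 9.03953e+10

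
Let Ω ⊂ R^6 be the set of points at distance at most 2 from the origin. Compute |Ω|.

V_6(2) = π^(6/2) · (2)^6 / Γ(6/2 + 1) = 32·π^3/3 ≈ 330.734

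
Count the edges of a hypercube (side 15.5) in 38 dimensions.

An n-cube has n·2^(n-1) edges. With n = 38: 38·137438953472 = 5222680231936.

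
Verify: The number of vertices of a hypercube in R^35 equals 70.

False. The 35-cube has 2^35 = 34359738368 vertices.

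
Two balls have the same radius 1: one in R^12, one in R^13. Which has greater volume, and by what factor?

V_12(1) ≈ 1.33526, V_13(1) ≈ 0.910629. The 12-ball is larger by a factor of 1.466.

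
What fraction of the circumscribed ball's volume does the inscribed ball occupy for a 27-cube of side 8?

Volume scales as r^n, and r_in/r_out = 1/√27, giving (1/√27)^27 ≈ 4.74886e-20.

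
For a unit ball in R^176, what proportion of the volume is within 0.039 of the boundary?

Shell fraction = 1 - (1-0.039)^176 ≈ 0.999089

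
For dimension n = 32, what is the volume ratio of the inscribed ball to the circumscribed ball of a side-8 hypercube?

The radii are 8/2 and 8√32/2, so the volume ratio is (1/√32)^32 = 32^{-32/2} ≈ 8.27181e-25.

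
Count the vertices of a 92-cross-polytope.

An n-cross-polytope has 2n vertices; here n = 92, giving 184.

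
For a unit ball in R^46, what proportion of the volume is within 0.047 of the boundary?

Shell fraction = 1 - (1-0.047)^46 ≈ 0.890787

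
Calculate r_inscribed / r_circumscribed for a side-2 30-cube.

r_in / r_out = (2/2) / (2√30/2) = 1/√30 ≈ 0.182574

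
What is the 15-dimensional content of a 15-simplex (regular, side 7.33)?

For a regular n-simplex with edge a, V = (a^n / n!)·√((n+1)/2^n). With a=7.33, n=15: V ≈ 0.160101.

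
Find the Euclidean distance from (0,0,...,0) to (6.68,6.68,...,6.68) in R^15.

Diagonal = √15 · 6.68 ≈ 25.8715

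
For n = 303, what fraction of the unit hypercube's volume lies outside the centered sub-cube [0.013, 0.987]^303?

1 - (1 - 2·0.013)^303 = 1 - 0.974^303 ≈ 0.999659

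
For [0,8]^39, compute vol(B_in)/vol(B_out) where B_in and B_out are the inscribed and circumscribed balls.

Volume scales as r^n, and r_in/r_out = 1/√39, giving (1/√39)^39 ≈ 9.42411e-32.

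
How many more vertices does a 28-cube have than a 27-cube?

The 28-cube has 2^28 = 268435456 vertices. The 27-cube has 2^27 = 134217728 vertices. Difference: 268435456 - 134217728 = 134217728.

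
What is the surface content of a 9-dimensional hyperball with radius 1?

S_9(1) = 2·π^(9/2)·(1)^8 / Γ(9/2) = 32·π^4/105 ≈ 29.6866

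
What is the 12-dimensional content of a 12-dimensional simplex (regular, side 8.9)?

Volume = 8.9^12 · √(13/2^12) / 12! ≈ 29.0492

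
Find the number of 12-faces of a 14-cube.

Choose 12 of 14 axes to span the face (C(14,12) = 91 ways), then fix each of the remaining 2 coordinates at one of its two extreme values (2^2 = 4 ways): 91·4 = 364.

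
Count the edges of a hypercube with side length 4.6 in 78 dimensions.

Each of the 2^78 = 302231454903657293676544 vertices has degree 78; total edges = 78·2^78/2 = 11787026741242634453385216.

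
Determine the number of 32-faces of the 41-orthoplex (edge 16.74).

Number of 32-faces = 2^(32+1) · C(41,32+1) = 8589934592 · 95548245 = 820753174930391040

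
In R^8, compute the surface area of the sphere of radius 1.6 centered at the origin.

S_8(1.6) = 2·π^(8/2)·(1.6)^7 / Γ(8/2) ≈ 871.602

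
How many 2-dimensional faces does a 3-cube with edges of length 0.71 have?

An n-cube has C(n,k)·2^(n-k) k-faces. Here C(3,2)·2^1 = 3·2 = 6.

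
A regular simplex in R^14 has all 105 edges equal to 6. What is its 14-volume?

V_14 = √(15) · 6^14 / (14! · 2^(14/2)) ≈ 0.0271985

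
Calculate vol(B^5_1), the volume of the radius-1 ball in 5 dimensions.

Volume = π^{5/2}·(1)^5/Γ(7/2) = 8·π^2/15 ≈ 5.26379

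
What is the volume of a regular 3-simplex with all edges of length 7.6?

Volume = (√2/12) · 7.6³ = 51.7338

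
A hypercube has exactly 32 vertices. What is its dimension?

The n-cube has 2^n vertices, and 32 = 2^5, so n = 5.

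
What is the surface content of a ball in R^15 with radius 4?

S_15(4) = 2·π^(15/2)·(4)^14 / Γ(15/2) = 68719476736·π^7/135135 ≈ 1.53589e+09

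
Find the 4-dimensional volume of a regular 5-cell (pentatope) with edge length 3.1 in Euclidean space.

For a regular n-simplex with edge a, V = (a^n / n!)·√((n+1)/2^n). With a=3.1, n=4: V ≈ 2.1511.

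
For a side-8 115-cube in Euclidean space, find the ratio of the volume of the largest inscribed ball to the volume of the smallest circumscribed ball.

Volume scales as r^n, and r_in/r_out = 1/√115, giving (1/√115)^115 ≈ 3.235e-119.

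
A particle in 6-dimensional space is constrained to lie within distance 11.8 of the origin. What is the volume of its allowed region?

V_6(11.8) = π^(6/2) · (11.8)^6 / Γ(6/2 + 1) ≈ 1.39505e+07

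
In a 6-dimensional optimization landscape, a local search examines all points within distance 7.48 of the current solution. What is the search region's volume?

Volume = π^{6/2}·(7.48)^6/Γ(4) ≈ 905124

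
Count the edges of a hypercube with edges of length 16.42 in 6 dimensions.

An n-cube has n·2^(n-1) edges. With n = 6: 6·32 = 192.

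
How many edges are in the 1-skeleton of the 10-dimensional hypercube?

The 10-cube has n·2^(n-1) = 10·2^9 = 10·512 = 5120 edges.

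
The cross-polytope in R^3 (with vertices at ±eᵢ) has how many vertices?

The vertices are ±e_1, ..., ±e_3, so there are 2·3 = 6.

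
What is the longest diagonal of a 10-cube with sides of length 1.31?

d = √(1.31² + 1.31² + ... + 1.31²) [10 terms] = √(10·1.31²) = 1.31√10 ≈ 4.14258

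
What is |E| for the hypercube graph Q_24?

The 24-cube has n·2^(n-1) = 24·2^23 = 24·8388608 = 201326592 edges.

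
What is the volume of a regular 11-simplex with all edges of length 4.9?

V_11 = √(12) · 4.9^11 / (11! · 2^(11/2)) ≈ 0.0749768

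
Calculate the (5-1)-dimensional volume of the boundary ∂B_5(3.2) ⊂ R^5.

|∂B_5(3.2)| ≈ 2759.74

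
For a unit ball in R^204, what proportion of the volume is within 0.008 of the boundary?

V(inner)/V(outer) = ((1-0.008)/1)^204 ≈ 0.1943, so the shell fraction is 0.805741.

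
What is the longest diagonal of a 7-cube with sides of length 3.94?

Diagonal = √7 · 3.94 ≈ 10.4243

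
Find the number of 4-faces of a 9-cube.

Number of 4-faces = C(9,4) · 2^(9-4) = 126 · 32 = 4032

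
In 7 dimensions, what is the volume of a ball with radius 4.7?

Volume = π^{7/2}·(4.7)^7/Γ(9/2) ≈ 239368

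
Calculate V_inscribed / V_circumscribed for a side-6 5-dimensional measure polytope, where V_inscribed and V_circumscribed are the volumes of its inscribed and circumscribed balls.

V_in/V_out = n^(-n/2) = 5^(-5/2) ≈ 0.0178885.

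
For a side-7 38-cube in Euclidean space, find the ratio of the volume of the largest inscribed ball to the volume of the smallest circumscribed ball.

V_in/V_out = n^(-n/2) = 38^(-38/2) ≈ 9.64077e-31.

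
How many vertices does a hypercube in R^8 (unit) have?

An n-cube has 2^n vertices; for n = 8 that is 2^8 = 256.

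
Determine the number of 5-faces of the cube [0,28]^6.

Choose 5 of 6 axes to span the face (C(6,5) = 6 ways), then fix each of the remaining 1 coordinate at one of its two extreme values (2^1 = 2 ways): 6·2 = 12.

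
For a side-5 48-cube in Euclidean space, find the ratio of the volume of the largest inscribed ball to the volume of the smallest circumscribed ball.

Volume scales as r^n, and r_in/r_out = 1/√48, giving (1/√48)^48 ≈ 4.469e-41.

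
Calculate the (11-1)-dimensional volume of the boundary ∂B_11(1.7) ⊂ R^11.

S = n·V_n(r)/r = 11·V_11(1.7)/1.7 (volume-to-surface relation), giving 4178.18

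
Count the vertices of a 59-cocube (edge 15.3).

Number of vertices = 2n = 118.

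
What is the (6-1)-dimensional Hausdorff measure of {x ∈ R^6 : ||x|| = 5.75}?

|∂B_6(5.75)| ≈ 194890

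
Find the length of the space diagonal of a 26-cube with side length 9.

||(9,9,...,9)|| = √(26)·9 ≈ 45.8912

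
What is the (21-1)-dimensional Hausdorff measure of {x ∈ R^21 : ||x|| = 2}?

The surface area of an n-ball is 2π^(n/2) r^(n-1) / Γ(n/2). For n=21, r=2: 2147483648·π^10/654729075 ≈ 307162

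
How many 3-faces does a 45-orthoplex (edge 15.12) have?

f_3(45-orthoplex) = 2^4 · (45 choose 4) = 2383920.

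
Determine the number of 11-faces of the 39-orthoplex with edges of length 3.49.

Number of 11-faces = 2^(11+1) · C(39,11+1) = 4096 · 3910797436 = 16018626297856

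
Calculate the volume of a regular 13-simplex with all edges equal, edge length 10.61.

V_13 = √(14) · 10.61^13 / (13! · 2^(13/2)) ≈ 143.347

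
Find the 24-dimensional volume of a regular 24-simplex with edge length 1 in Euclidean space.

V = (1^24 / 24!) · √((24+1) / 2^24) ≈ 1.96745e-27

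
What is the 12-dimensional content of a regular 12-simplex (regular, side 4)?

For a regular n-simplex with edge a, V = (a^n / n!)·√((n+1)/2^n). With a=4, n=12: V ≈ 0.00197322.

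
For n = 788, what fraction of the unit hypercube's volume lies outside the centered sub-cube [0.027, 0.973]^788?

The inner cube has side 1-2·0.027 = 0.946 and volume (0.946)^788 ≈ 1.005e-19, so the shell holds 1 - 1.005e-19 of the volume.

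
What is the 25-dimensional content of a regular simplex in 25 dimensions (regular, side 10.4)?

Volume = 10.4^25 · √(26/2^25) / 25! ≈ 0.00151286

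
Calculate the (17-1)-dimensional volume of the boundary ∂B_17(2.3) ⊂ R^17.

The surface area of an n-ball is 2π^(n/2) r^(n-1) / Γ(n/2). For n=17, r=2.3: 1.46979e+06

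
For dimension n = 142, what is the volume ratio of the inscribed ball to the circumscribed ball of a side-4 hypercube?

The radii are 4/2 and 4√142/2, so the volume ratio is (1/√142)^142 = 142^{-142/2} ≈ 1.54002e-153.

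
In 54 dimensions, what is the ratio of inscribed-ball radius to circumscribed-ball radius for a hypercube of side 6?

For an n-cube of any side s, the inradius is s/2 and the circumradius is s√n/2, so the ratio is 1/√54 ≈ 0.136083.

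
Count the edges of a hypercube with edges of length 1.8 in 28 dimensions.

The 28-cube has n·2^(n-1) = 28·2^27 = 28·134217728 = 3758096384 edges.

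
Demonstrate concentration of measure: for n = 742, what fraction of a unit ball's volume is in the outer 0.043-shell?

1 - (1-0.043)^742 ≈ 1 - 6.865e-15 ≈ (100 - 6.88e-13)%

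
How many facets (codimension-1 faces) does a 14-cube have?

An n-cube has C(n,k)·2^(n-k) k-faces. Here C(14,13)·2^1 = 14·2 = 28.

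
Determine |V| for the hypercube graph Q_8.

Number of vertices = 2^8 = 256.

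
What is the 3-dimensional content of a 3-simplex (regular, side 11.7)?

Volume = (√2/12) · 11.7³ = 188.752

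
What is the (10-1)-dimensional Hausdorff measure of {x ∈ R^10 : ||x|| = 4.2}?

|∂B_10(4.2)| ≈ 1.03708e+07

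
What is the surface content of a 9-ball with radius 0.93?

|∂B_9(0.93)| ≈ 16.6121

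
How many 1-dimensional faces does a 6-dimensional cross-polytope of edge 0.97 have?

Each 1-face is the convex hull of 2 vertices, one chosen as ±e_i from each of 2 distinct axes: 2^2·C(6,2) = 60.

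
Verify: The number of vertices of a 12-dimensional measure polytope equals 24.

False. The 12-cube has 2^12 = 4096 vertices.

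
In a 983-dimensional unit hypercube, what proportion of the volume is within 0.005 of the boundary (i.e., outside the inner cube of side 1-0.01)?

The inner cube has side 1-2·0.005 = 0.99 and volume (0.99)^983 ≈ 5.121e-05, so the shell holds 0.999949 of the volume.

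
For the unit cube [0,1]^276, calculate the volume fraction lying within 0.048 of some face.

Shell fraction = 1 - (1-0.096)^276 ≈ 1 - 7.989e-13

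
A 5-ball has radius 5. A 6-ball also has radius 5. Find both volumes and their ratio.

V_5(5) ≈ 16449.3. V_6(5) ≈ 80745.5. Ratio V_5/V_6 ≈ 0.2037.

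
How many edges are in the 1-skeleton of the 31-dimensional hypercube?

An n-cube has n·2^(n-1) edges. With n = 31: 31·1073741824 = 33285996544.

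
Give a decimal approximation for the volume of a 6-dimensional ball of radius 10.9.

V_6(10.9) = π^(6/2) · (10.9)^6 / Γ(6/2 + 1) ≈ 8.66677e+06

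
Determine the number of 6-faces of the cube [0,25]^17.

Choose 6 of 17 axes to span the face (C(17,6) = 12376 ways), then fix each of the remaining 11 coordinates at one of its two extreme values (2^11 = 2048 ways): 12376·2048 = 25346048.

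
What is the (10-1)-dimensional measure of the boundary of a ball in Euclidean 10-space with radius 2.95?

S_10(2.95) = 2·π^(10/2)·(2.95)^9 / Γ(10/2) ≈ 431486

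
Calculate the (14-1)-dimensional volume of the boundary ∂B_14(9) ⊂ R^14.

The surface area of an n-ball is 2π^(n/2) r^(n-1) / Γ(n/2). For n=14, r=9: 282429536481·π^7/40 ≈ 2.13255e+13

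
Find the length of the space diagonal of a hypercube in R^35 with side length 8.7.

d = √(8.7² + 8.7² + ... + 8.7²) [35 terms] = √(35·8.7²) = 8.7√35 ≈ 51.4699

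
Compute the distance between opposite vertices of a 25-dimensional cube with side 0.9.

The space diagonal of an n-cube of side s is s√n. Here 0.9·√25 = 4.5.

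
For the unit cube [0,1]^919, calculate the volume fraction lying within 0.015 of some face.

The inner cube has side 1-2·0.015 = 0.97 and volume (0.97)^919 ≈ 6.97e-13, so the shell holds 1 - 6.97e-13 of the volume.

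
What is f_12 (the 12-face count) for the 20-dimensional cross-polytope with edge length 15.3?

An n-cross-polytope has 2^(k+1)·C(n,k+1) k-faces. Here 2^13·C(20,13) = 8192·77520 = 635043840.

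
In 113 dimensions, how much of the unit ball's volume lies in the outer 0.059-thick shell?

1 - (1-0.059)^113 ≈ 0.998963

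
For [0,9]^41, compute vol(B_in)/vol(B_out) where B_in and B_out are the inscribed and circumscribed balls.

V_in/V_out = n^(-n/2) = 41^(-41/2) ≈ 8.66824e-34.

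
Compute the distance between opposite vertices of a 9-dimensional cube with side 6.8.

||(6.8,6.8,...,6.8)|| = √(9)·6.8 = 20.4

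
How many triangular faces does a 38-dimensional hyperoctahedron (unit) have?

f_2(38-orthoplex) = 2^3 · (38 choose 3) = 67488.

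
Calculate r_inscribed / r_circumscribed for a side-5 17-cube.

r_in = 5/2 (half the side); r_out = 5√17/2 (half the diagonal). Ratio = 1/√17 ≈ 0.242536.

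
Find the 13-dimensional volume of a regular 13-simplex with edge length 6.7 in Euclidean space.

For a regular n-simplex with edge a, V = (a^n / n!)·√((n+1)/2^n). With a=6.7, n=13: V ≈ 0.363966.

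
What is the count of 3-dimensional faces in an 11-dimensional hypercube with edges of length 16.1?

An n-cube has C(n,k)·2^(n-k) k-faces. Here C(11,3)·2^8 = 165·256 = 42240.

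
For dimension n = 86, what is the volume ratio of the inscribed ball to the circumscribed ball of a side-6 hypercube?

V_in/V_out = n^(-n/2) = 86^(-86/2) ≈ 6.55491e-84.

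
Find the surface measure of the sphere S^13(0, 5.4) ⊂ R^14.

S_14(5.4) = 2·π^(14/2)·(5.4)^13 / Γ(14/2) ≈ 2.78526e+10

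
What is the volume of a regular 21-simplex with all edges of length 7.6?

V = (7.6^21 / 21!) · √((21+1) / 2^21) ≈ 0.000199131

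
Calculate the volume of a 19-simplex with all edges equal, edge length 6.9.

Volume = 6.9^19 · √(20/2^19) / 19! ≈ 0.00044032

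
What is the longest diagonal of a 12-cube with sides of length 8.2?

d = √(8.2² + 8.2² + ... + 8.2²) [12 terms] = √(12·8.2²) = 8.2√12 ≈ 28.4056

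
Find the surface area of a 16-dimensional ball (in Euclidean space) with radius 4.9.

S_16(4.9) = 2·π^(16/2)·(4.9)^15 / Γ(16/2) ≈ 8.48672e+10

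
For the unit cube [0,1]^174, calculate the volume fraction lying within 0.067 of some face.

Shell fraction = 1 - (1-0.134)^174 ≈ 1 - 1.343e-11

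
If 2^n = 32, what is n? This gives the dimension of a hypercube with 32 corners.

Since 2^n = 32, we have n = 5.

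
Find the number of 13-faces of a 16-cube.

An n-cube has C(n,k)·2^(n-k) k-faces. Here C(16,13)·2^3 = 560·8 = 4480.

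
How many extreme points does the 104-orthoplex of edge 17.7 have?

The 104-dimensional cross-polytope has 2n = 2·104 = 208 vertices.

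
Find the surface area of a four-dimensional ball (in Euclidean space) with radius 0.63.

S = n·V_n(r)/r = 4·V_4(0.63)/0.63 (volume-to-surface relation), giving 4.93573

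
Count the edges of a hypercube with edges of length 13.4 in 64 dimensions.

The 64-cube has n·2^(n-1) = 64·2^63 = 64·9223372036854775808 = 590295810358705651712 edges.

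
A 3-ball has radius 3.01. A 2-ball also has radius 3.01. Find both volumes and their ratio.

V_3(3.01) ≈ 114.232. V_2(3.01) ≈ 28.4631. Ratio V_3/V_2 ≈ 4.013.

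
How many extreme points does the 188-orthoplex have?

The 188-dimensional cross-polytope has 2n = 2·188 = 376 vertices.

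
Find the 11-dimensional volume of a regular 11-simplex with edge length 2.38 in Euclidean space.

V = (2.38^11 / 11!) · √((11+1) / 2^11) ≈ 2.66144e-05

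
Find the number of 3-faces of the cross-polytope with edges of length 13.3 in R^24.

Number of 3-faces = 2^(3+1) · C(24,3+1) = 16 · 10626 = 170016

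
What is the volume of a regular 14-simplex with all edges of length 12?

For a regular n-simplex with edge a, V = (a^n / n!)·√((n+1)/2^n). With a=12, n=14: V ≈ 445.62.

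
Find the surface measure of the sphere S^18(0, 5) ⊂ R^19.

S_19(5) = 2·π^(19/2)·(5)^18 / Γ(19/2) = 156250000000000·π^9/1378377 ≈ 3.3791e+12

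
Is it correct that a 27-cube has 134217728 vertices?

True. The 27-cube has 2^27 = 134217728 vertices.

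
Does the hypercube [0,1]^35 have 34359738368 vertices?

True. The 35-cube has 2^35 = 34359738368 vertices.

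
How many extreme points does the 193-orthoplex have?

Number of vertices = 2n = 386.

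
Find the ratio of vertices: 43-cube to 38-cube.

The 43-cube has 2^43 = 8796093022208 vertices. The 38-cube has 2^38 = 274877906944 vertices. Ratio: 8796093022208/274877906944 = 32.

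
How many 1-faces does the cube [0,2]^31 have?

An n-cube has n·2^(n-1) edges. With n = 31: 31·1073741824 = 33285996544.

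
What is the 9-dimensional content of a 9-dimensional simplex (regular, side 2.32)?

For a regular n-simplex with edge a, V = (a^n / n!)·√((n+1)/2^n). With a=2.32, n=9: V ≈ 0.000749884.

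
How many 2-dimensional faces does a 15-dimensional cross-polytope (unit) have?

An n-cross-polytope has 2^(k+1)·C(n,k+1) k-faces. Here 2^3·C(15,3) = 8·455 = 3640.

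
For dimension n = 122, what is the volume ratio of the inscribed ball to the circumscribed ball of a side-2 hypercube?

Volume scales as r^n, and r_in/r_out = 1/√122, giving (1/√122)^122 ≈ 5.39573e-128.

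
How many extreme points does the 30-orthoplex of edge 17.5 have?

The vertices are ±e_1, ..., ±e_30, so there are 2·30 = 60.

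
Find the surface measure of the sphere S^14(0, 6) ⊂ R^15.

The surface area of an n-ball is 2π^(n/2) r^(n-1) / Γ(n/2). For n=15, r=6: 743008370688·π^7/5005 ≈ 4.48372e+11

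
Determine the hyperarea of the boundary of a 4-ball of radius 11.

|∂B_4(11)| = 2662·π^2 ≈ 26272.9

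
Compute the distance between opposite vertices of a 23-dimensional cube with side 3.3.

Diagonal = √23 · 3.3 ≈ 15.8262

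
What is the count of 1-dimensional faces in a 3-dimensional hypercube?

An n-cube has C(n,k)·2^(n-k) k-faces. Here C(3,1)·2^2 = 3·4 = 12.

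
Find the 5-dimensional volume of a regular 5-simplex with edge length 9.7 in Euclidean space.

V_5 = √(6) · 9.7^5 / (5! · 2^(5/2)) ≈ 309.869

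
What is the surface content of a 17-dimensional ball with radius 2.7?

|∂B_17(2.7)| ≈ 1.91175e+07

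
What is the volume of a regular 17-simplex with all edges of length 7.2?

V = (7.2^17 / 17!) · √((17+1) / 2^17) ≈ 0.0123727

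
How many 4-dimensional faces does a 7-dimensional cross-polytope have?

Each 4-face is the convex hull of 5 vertices, one chosen as ±e_i from each of 5 distinct axes: 2^5·C(7,5) = 672.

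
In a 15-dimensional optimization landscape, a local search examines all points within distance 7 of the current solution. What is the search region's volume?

Volume = π^{15/2}·(7)^15/Γ(17/2) = 173625106649344·π^7/289575 ≈ 1.81093e+12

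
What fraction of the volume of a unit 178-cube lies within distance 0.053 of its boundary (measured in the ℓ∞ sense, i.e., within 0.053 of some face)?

Shell fraction = 1 - (1-0.106)^178 ≈ 0.9999999978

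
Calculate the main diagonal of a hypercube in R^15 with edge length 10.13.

d = √(10.13² + 10.13² + ... + 10.13²) [15 terms] = √(15·10.13²) = 10.13√15 ≈ 39.2333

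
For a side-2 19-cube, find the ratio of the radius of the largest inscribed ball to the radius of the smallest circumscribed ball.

Ratio = (s/2)/(s√19/2) = 19^(-1/2) ≈ 0.229416.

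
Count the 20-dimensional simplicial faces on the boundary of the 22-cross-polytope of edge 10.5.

An n-cross-polytope has 2^(k+1)·C(n,k+1) k-faces. Here 2^21·C(22,21) = 2097152·22 = 46137344.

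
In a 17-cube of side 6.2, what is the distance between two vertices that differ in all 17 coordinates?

The space diagonal of an n-cube of side s is s√n. Here 6.2·√17 ≈ 25.5633.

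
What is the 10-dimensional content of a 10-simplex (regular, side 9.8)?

Volume = 9.8^10 · √(11/2^10) / 10! ≈ 233.369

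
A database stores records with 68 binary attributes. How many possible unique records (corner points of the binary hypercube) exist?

An n-cube has 2^n vertices; for n = 68 that is 2^68 = 295147905179352825856.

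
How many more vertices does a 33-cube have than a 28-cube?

The 33-cube has 2^33 = 8589934592 vertices. The 28-cube has 2^28 = 268435456 vertices. Difference: 8589934592 - 268435456 = 8321499136.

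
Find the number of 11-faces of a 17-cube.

Number of 11-faces = C(17,11) · 2^(17-11) = 12376 · 64 = 792064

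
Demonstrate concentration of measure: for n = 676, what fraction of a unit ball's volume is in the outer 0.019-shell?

1 - (1-0.019)^676 ≈ 0.9999976652 ≈ 99.999767%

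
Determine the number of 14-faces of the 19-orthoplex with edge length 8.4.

f_14(19-orthoplex) = 2^15 · (19 choose 15) = 127008768.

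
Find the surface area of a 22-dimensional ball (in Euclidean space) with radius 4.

|∂B_22(4)| = 34359738368·π^11/14175 ≈ 7.13141e+11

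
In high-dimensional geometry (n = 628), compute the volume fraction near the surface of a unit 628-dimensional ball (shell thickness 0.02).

1 - (1-0.02)^628 ≈ 0.9999969099 ≈ 99.999691%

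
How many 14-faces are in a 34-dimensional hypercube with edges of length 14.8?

An n-cube has C(n,k)·2^(n-k) k-faces. Here C(34,14)·2^20 = 1391975640·1048576 = 1459592248688640.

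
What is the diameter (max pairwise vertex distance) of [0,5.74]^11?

||(5.74,5.74,...,5.74)|| = √(11)·5.74 ≈ 19.0374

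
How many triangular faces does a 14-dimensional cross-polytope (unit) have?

Each 2-face is the convex hull of 3 vertices, one chosen as ±e_i from each of 3 distinct axes: 2^3·C(14,3) = 2912.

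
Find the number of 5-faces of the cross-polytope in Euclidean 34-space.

Each 5-face is the convex hull of 6 vertices, one chosen as ±e_i from each of 6 distinct axes: 2^6·C(34,6) = 86073856.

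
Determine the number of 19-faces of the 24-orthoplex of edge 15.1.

f_19(24-orthoplex) = 2^20 · (24 choose 20) = 11142168576.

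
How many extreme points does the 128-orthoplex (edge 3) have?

The vertices are ±e_1, ..., ±e_128, so there are 2·128 = 256.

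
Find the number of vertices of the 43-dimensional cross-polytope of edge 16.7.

The 43-dimensional cross-polytope has 2n = 2·43 = 86 vertices.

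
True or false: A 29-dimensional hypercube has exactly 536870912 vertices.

True. The 29-cube has 2^29 = 536870912 vertices.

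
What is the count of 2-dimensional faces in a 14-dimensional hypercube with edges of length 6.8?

An n-cube has C(n,k)·2^(n-k) k-faces. Here C(14,2)·2^12 = 91·4096 = 372736.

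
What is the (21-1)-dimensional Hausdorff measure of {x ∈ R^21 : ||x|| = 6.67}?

S = n·V_n(r)/r = 21·V_21(6.67)/6.67 (volume-to-surface relation), giving 8.89782e+15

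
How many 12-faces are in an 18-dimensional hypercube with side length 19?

f_12(18-cube) = (18 choose 12) · 2^6 = 1188096.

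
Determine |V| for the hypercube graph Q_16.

Number of vertices = 2^16 = 65536.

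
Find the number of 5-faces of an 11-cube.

f_5(11-cube) = (11 choose 5) · 2^6 = 29568.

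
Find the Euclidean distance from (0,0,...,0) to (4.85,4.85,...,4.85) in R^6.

||(4.85,4.85,...,4.85)|| = √(6)·4.85 ≈ 11.88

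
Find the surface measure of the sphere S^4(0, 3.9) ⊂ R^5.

S = n·V_n(r)/r = 5·V_5(3.9)/3.9 (volume-to-surface relation), giving 6088.73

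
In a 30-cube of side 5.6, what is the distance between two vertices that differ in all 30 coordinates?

The space diagonal of an n-cube of side s is s√n. Here 5.6·√30 ≈ 30.6725.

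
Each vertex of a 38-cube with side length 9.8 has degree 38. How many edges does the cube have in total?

Number of 1-faces = C(38,1)·2^(38-1) = 38·137438953472 = 5222680231936.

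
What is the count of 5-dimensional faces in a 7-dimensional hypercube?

f_5(7-cube) = (7 choose 5) · 2^2 = 84.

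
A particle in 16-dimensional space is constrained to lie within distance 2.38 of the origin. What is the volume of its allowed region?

Volume = π^{16/2}·(2.38)^16/Γ(9) ≈ 249408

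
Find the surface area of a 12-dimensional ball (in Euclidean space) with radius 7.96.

S = n·V_n(r)/r = 12·V_12(7.96)/7.96 (volume-to-surface relation), giving 1.30254e+11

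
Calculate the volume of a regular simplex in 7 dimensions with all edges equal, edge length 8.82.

For a regular n-simplex with edge a, V = (a^n / n!)·√((n+1)/2^n). With a=8.82, n=7: V ≈ 205.963.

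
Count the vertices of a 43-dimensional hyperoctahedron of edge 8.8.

An n-cross-polytope has 2n vertices; here n = 43, giving 86.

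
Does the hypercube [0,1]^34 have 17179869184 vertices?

True. The 34-cube has 2^34 = 17179869184 vertices.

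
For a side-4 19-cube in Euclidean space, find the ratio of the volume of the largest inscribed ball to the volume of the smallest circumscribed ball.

V_in / V_out = (r_in/r_out)^19 = (1/√19)^19 = 19^(-19/2) ≈ 7.10953e-13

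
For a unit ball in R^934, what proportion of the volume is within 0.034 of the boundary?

Shell fraction = 1 - (1-0.034)^934 ≈ 1 - 9.303e-15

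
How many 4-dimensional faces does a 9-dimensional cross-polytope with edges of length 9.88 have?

f_4(9-orthoplex) = 2^5 · (9 choose 5) = 4032.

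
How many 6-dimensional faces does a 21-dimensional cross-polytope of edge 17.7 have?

An n-cross-polytope has 2^(k+1)·C(n,k+1) k-faces. Here 2^7·C(21,7) = 128·116280 = 14883840.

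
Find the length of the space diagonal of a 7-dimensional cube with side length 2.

d = √(2² + 2² + ... + 2²) [7 terms] = √(7·2²) = 2√7 ≈ 5.2915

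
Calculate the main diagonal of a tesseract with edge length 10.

d = √(10² + 10² + ... + 10²) [4 terms] = √(4·10²) = 10√4 = 20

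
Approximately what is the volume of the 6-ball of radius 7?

The n-ball volume is π^(n/2)·r^n/Γ(n/2+1). With n=6, r=7: V = 117649·π^3/6 ≈ 607976.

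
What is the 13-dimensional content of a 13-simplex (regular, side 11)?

For a regular n-simplex with edge a, V = (a^n / n!)·√((n+1)/2^n). With a=11, n=13: V ≈ 229.189.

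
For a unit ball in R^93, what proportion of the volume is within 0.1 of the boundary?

Shell fraction = 1 - (1-0.1)^93 ≈ 0.999944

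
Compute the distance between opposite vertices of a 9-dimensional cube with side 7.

d = √(7² + 7² + ... + 7²) [9 terms] = √(9·7²) = 7√9 = 21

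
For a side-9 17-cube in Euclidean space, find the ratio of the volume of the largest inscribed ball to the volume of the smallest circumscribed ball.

Volume scales as r^n, and r_in/r_out = 1/√17, giving (1/√17)^17 ≈ 3.47684e-11.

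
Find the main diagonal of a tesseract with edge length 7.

Diagonal = √4 · 7 = 14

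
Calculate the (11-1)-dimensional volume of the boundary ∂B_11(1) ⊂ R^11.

|∂B_11(1)| = 64·π^5/945 ≈ 20.7251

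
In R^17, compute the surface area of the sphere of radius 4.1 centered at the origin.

S = n·V_n(r)/r = 17·V_17(4.1)/4.1 (volume-to-surface relation), giving 1.5281e+10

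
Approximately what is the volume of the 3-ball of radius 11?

The n-ball volume is π^(n/2)·r^n/Γ(n/2+1). With n=3, r=11: V = 5324·π/3 ≈ 5575.28.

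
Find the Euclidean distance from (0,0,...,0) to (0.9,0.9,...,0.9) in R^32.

||(0.9,0.9,...,0.9)|| = √(32)·0.9 ≈ 5.09117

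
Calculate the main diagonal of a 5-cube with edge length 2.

||(2,2,...,2)|| = √(5)·2 ≈ 4.47214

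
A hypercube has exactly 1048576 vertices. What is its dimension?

Since 2^n = 1048576, we have n = 20.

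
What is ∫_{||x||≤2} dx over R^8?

V = 32·π^4/3 ≈ 1039.03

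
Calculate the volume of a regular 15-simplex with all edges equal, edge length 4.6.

For a regular n-simplex with edge a, V = (a^n / n!)·√((n+1)/2^n). With a=4.6, n=15: V ≈ 0.00014764.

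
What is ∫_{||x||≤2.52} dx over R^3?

V_3(2.52) = π^(3/2) · (2.52)^3 / Γ(3/2 + 1) ≈ 67.0332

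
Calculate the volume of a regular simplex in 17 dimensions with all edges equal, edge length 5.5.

V = (5.5^17 / 17!) · √((17+1) / 2^17) ≈ 0.000127051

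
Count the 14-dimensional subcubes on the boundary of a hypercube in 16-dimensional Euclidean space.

f_14(16-cube) = (16 choose 14) · 2^2 = 480.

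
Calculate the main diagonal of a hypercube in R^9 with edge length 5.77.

d = √(5.77² + 5.77² + ... + 5.77²) [9 terms] = √(9·5.77²) = 5.77√9 = 17.31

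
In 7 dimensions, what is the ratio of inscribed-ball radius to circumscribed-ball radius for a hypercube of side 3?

For an n-cube of any side s, the inradius is s/2 and the circumradius is s√n/2, so the ratio is 1/√7 ≈ 0.377964.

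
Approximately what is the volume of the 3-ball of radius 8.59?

V_3(8.59) = π^(3/2) · (8.59)^3 / Γ(3/2 + 1) ≈ 2655.02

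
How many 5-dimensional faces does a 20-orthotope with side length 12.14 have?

Choose 5 of 20 axes to span the face (C(20,5) = 15504 ways), then fix each of the remaining 15 coordinates at one of its two extreme values (2^15 = 32768 ways): 15504·32768 = 508035072.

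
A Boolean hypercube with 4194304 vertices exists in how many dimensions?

Since 2^n = 4194304, we have n = 22.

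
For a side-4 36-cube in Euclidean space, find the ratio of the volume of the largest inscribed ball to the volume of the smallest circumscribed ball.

The radii are 4/2 and 4√36/2, so the volume ratio is (1/√36)^36 = 36^{-36/2} ≈ 9.69516e-29.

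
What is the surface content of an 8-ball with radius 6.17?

S_8(6.17) = 2·π^(8/2)·(6.17)^7 / Γ(8/2) ≈ 1.10529e+07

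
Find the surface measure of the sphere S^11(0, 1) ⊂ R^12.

|∂B_12(1)| = π^6/60 ≈ 16.0232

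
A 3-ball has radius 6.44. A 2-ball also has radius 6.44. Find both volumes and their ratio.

V_3(6.44) ≈ 1118.78. V_2(6.44) ≈ 130.293. Ratio V_3/V_2 ≈ 8.587.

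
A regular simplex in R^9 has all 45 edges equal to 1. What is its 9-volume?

V_9 = √(10) · 1^9 / (9! · 2^(9/2)) ≈ 3.85125e-07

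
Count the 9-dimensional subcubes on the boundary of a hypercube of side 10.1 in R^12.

Choose 9 of 12 axes to span the face (C(12,9) = 220 ways), then fix each of the remaining 3 coordinates at one of its two extreme values (2^3 = 8 ways): 220·8 = 1760.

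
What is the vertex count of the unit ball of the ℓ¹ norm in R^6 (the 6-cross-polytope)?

The 6-dimensional cross-polytope has 2n = 2·6 = 12 vertices.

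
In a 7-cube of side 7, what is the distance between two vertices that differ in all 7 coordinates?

d = √(7² + 7² + ... + 7²) [7 terms] = √(7·7²) = 7√7 ≈ 18.5203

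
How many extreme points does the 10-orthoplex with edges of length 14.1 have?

The 10-dimensional cross-polytope has 2n = 2·10 = 20 vertices.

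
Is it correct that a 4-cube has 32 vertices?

False. The 4-cube has 2^4 = 16 vertices.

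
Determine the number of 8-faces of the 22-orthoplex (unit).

Each 8-face is the convex hull of 9 vertices, one chosen as ±e_i from each of 9 distinct axes: 2^9·C(22,9) = 254679040.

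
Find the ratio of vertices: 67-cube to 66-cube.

The 67-cube has 2^67 = 147573952589676412928 vertices. The 66-cube has 2^66 = 73786976294838206464 vertices. Ratio: 147573952589676412928/73786976294838206464 = 2.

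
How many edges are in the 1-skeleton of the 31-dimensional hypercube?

Number of 1-faces = C(31,1)·2^(31-1) = 31·1073741824 = 33285996544.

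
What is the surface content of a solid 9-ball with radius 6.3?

S = n·V_n(r)/r = 9·V_9(6.3)/6.3 (volume-to-surface relation), giving 7.3669e+07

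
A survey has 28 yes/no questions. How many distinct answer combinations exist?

Each vertex is a binary string of length 28, so there are 2^28 = 268435456.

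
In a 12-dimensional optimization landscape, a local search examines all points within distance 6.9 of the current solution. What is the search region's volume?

The n-ball volume is π^(n/2)·r^n/Γ(n/2+1). With n=12, r=6.9: V ≈ 1.55509e+10.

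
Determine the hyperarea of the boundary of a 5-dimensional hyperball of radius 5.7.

S = n·V_n(r)/r = 5·V_5(5.7)/5.7 (volume-to-surface relation), giving 27782.3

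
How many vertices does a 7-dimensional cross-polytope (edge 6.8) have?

The 7-dimensional cross-polytope has 2n = 2·7 = 14 vertices.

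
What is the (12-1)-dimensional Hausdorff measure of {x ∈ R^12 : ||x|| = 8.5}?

|∂B_12(8.5)| = 34271896307633·π^6/122880 ≈ 2.68137e+11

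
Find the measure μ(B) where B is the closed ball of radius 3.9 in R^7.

The n-ball volume is π^(n/2)·r^n/Γ(n/2+1). With n=7, r=3.9: V ≈ 64838.4.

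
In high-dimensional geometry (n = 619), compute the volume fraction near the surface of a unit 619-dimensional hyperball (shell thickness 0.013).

1 - (1-0.013)^619 ≈ 0.999696 ≈ 99.9696%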